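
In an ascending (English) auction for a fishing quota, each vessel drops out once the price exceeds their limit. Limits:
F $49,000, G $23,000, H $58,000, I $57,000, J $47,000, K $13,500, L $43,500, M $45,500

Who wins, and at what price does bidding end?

H wins at $57,000

Limits in order: 58,000 (H) > 57,000 (I) > 49,000 (F) > 47,000 (J) > 45,500 (M) > 43,500 (L) > …
I is the last rival to drop out, at $57,000; H remains and wins at that price.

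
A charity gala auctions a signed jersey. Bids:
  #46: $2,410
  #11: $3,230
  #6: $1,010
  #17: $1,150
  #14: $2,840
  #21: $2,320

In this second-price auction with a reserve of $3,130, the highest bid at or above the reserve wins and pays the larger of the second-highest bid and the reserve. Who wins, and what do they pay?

Bids ranked: 3,230 (#11) > 2,840 (#14) > 2,410 (#46) > 2,320 (#21) > 1,150 (#17) > 1,010 (#6)
#11 has the top bid at or above the reserve ($3,230).
Second-highest bid $2,840 is below the reserve $3,130, so the reserve binds → payment $3,130.

#11 pays $3,130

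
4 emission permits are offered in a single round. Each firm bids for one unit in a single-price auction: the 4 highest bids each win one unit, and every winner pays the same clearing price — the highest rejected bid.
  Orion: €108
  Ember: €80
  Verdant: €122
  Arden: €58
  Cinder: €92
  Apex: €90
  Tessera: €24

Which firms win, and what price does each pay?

Verdant, Orion, Cinder, Apex; each pays €80

Ordering the bids: 122 (Verdant), 108 (Orion), 92 (Cinder), 90 (Apex), 80 (Ember), 58 (Arden), …
The 4 highest are Verdant, Orion, Cinder, Apex.
First losing bid is Ember's €80, which sets the uniform price.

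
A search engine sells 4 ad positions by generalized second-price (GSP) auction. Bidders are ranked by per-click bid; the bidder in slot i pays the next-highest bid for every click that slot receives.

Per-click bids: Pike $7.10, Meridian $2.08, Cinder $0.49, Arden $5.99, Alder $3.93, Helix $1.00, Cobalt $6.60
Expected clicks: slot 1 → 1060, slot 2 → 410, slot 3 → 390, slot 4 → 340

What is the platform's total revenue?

Total revenue: $11691.80

Ranked by bid: $7.10 (Pike) > $6.60 (Cobalt) > $5.99 (Arden) > $3.93 (Alder) > $2.08 (Meridian) > …
Slot 1: Pike pays $6.60 × 1060 = $6996.00
Slot 2: Cobalt pays $5.99 × 410 = $2455.90
Slot 3: Arden pays $3.93 × 390 = $1532.70
Slot 4: Alder pays $2.08 × 340 = $707.20
Total = $11691.80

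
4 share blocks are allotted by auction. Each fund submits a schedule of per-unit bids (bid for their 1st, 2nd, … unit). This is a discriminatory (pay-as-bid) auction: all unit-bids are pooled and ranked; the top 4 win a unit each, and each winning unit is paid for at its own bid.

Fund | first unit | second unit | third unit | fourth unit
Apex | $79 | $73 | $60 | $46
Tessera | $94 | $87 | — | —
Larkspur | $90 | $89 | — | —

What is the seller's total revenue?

Total revenue: $360

All unit-bids, highest first — top 4: 94 (Tessera-1), 90 (Larkspur-1), 89 (Larkspur-2), 87 (Tessera-2)
Next rejected bid: $79 (not a price — pay-as-bid).
Each winning unit pays its own bid.
Revenue = 94 + 90 + 89 + 87 = $360.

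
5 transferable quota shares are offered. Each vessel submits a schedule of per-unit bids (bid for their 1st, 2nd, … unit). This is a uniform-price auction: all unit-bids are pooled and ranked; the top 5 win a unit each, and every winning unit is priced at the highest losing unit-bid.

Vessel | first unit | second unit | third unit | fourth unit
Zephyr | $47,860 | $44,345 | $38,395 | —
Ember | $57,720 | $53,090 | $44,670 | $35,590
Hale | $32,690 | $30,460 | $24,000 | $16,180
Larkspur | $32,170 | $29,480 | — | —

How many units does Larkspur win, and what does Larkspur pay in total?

Merging the schedules and taking the best 5: 57,720 (Ember-1), 53,090 (Ember-2), 47,860 (Zephyr-1), 44,670 (Ember-3), 44,345 (Zephyr-2)
Highest rejected unit-bid = $38,395.
Larkspur wins 0 unit(s) at $38,395 each.

Larkspur: 0 units, pays $0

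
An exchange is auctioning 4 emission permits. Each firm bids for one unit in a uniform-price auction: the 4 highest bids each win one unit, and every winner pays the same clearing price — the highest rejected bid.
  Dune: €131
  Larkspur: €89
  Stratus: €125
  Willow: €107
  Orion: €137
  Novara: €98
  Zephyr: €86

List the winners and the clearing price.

Ordering the bids: 137 (Orion), 131 (Dune), 125 (Stratus), 107 (Willow), 98 (Novara), 89 (Larkspur), …
Top 4: Orion, Dune, Stratus, Willow.
Clearing price = highest rejected bid = €98.

Orion, Dune, Stratus, Willow; each pays €98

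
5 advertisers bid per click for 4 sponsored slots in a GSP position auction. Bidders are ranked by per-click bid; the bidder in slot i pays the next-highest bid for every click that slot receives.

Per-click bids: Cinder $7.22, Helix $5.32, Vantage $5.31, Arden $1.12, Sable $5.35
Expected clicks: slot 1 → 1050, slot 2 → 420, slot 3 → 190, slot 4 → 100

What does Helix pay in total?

Helix pays $1008.90

Ranked by bid: $7.22 (Cinder) > $5.35 (Sable) > $5.32 (Helix) > $5.31 (Vantage) > $1.12 (Arden)
Helix holds slot 3 → pays next bid $5.31 × 190 clicks = $1008.90.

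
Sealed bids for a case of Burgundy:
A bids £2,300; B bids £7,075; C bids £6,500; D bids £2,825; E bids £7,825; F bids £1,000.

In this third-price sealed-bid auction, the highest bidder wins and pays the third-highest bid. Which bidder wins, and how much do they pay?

E pays £6,500

Bids in order: 7,825 (E) > 7,075 (B) > 6,500 (C) > 2,825 (D) > 2,300 (A) > 1,000 (F)
E is highest; pays the third-highest bid, £6,500.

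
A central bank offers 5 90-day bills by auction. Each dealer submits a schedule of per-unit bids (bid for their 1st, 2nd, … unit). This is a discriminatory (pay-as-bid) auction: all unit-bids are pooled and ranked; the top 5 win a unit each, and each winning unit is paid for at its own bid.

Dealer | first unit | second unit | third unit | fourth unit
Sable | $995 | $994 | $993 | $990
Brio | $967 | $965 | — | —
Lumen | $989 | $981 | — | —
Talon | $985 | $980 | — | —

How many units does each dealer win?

Lumen 1, Sable 4

Merging the schedules and taking the best 5: 995 (Sable-1), 994 (Sable-2), 993 (Sable-3), 990 (Sable-4), 989 (Lumen-1)
Next rejected bid: $985 (not a price — pay-as-bid).
Allocation: Lumen 1, Sable 4.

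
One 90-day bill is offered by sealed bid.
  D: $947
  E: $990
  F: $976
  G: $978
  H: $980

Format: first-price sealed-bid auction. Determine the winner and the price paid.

E pays $990

Bids in order: 990 (E) > 980 (H) > 978 (G) > 976 (F) > 947 (D)
First-price: E pays what they bid, $990.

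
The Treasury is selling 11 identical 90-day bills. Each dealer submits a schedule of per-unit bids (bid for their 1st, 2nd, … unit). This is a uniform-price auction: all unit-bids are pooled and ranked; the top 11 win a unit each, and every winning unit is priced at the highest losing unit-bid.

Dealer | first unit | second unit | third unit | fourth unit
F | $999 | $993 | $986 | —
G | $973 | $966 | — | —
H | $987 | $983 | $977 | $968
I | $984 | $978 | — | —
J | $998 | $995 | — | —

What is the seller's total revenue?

Pooled unit-bids ranked (top 11): 999 (F-1), 998 (J-1), 995 (J-2), 993 (F-2), 987 (H-1), 986 (F-3), 984 (I-1), 983 (H-2), 978 (I-2), 977 (H-3), 973 (G-1)
Highest rejected unit-bid = $968.
Allocation: F 3, G 1, H 3, I 2, J 2. Every unit priced at $968.
Revenue = 11 × 968 = $10,648.

Total revenue: $10,648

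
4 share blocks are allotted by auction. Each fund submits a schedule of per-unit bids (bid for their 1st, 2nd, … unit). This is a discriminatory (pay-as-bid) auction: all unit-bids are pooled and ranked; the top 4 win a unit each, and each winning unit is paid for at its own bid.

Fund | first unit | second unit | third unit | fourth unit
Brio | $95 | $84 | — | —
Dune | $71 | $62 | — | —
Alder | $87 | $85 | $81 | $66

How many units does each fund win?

Alder 2, Brio 2

Pooled unit-bids ranked (top 4): 95 (Brio-1), 87 (Alder-1), 85 (Alder-2), 84 (Brio-2)
Next rejected bid: $81 (not a price — pay-as-bid).
Allocation: Alder 2, Brio 2.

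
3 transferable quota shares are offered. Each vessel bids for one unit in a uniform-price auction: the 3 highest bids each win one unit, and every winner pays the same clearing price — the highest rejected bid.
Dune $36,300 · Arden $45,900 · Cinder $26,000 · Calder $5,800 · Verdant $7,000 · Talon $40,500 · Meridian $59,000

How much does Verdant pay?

Bids ranked high→low: 59,000 (Meridian), 45,900 (Arden), 40,500 (Talon), 36,300 (Dune), 26,000 (Cinder), …
Winners (3 units): Meridian, Arden, Talon.
First losing bid is Dune's $36,300, which sets the uniform price.
Verdant does not win → pays $0.

Verdant pays $0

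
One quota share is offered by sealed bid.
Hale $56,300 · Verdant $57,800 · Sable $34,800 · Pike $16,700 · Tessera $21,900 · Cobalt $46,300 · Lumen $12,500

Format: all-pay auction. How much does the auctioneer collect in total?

Total revenue: $246,300

All-pay auction: the highest bidder wins the item, but every bidder pays their own bid.
Sorting bids: 57,800 (Verdant) > 56,300 (Hale) > 46,300 (Cobalt) > 34,800 (Sable) > 21,900 (Tessera) > 16,700 (Pike) > …
Verdant wins with the top bid; all bids are sunk regardless.
Every bidder forfeits their bid regardless of winning.
Revenue = 56,300 + 57,800 + 34,800 + 16,700 + 21,900 + 46,300 + 12,500 = $246,300.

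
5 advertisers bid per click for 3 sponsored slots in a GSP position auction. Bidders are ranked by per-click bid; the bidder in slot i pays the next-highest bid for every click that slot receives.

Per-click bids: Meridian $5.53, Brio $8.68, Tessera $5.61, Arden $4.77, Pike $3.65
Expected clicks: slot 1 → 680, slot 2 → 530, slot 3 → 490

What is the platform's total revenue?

Total revenue: $9083.00

Ranked by bid: $8.68 (Brio) > $5.61 (Tessera) > $5.53 (Meridian) > $4.77 (Arden) > …
Slot 1: Brio pays $5.61 × 680 = $3814.80
Slot 2: Tessera pays $5.53 × 530 = $2930.90
Slot 3: Meridian pays $4.77 × 490 = $2337.30
Total = $9083.00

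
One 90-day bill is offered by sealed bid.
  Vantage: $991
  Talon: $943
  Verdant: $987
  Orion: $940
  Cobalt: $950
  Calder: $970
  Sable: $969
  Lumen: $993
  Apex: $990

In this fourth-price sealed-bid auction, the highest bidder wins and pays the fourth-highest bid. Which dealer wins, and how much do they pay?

Lumen pays $987

Sorting bids: 993 (Lumen) > 991 (Vantage) > 990 (Apex) > 987 (Verdant) > 970 (Calder) > 969 (Sable) > …
Lumen is highest; pays the fourth-highest bid, $987.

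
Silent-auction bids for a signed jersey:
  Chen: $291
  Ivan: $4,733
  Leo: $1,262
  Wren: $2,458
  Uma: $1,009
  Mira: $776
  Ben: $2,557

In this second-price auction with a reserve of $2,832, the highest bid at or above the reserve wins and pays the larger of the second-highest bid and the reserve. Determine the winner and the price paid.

Ivan pays $2,832

Bids ranked: 4,733 (Ivan) > 2,557 (Ben) > 2,458 (Wren) > 1,262 (Leo) > 1,009 (Uma) > 776 (Mira) > …
Ivan has the top bid at or above the reserve ($4,733).
max(second-highest $2,557, reserve $2,832) = $2,832.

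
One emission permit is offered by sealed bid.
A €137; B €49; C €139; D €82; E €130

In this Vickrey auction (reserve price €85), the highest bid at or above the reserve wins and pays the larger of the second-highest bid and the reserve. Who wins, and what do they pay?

C pays €137

Vickrey auction (reserve price €85): the highest bid at or above the reserve wins and pays the larger of the second-highest bid and the reserve.
Sorting bids: 139 (C) > 137 (A) > 130 (E) > 82 (D) > 49 (B)
C has the top bid at or above the reserve (€139).
Second-highest bid €137 exceeds the reserve €85 → payment €137.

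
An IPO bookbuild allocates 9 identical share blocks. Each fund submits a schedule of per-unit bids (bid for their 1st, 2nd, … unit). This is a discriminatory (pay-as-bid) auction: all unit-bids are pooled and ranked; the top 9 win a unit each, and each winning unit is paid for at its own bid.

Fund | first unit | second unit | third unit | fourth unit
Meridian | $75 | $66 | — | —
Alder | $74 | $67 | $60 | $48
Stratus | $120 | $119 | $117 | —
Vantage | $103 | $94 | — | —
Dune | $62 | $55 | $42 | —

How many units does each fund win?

All unit-bids, highest first — top 9: 120 (Stratus-1), 119 (Stratus-2), 117 (Stratus-3), 103 (Vantage-1), 94 (Vantage-2), 75 (Meridian-1), 74 (Alder-1), 67 (Alder-2), 66 (Meridian-2)
Next rejected bid: $62 (not a price — pay-as-bid).
Allocation: Alder 2, Meridian 2, Stratus 3, Vantage 2.

Alder 2, Meridian 2, Stratus 3, Vantage 2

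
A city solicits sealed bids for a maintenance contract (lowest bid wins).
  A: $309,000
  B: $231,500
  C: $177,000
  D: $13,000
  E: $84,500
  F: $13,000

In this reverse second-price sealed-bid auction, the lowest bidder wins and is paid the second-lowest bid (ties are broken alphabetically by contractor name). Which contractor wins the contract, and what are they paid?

Sorting bids: 13,000 (D) < 13,000 (F) < 84,500 (E) < 177,000 (C) < 231,500 (B) < 309,000 (A)
D and F tie at $13,000; tie-break gives it to D.
D wins with the lowest bid; price is set by the runner-up at $13,000.

D is paid $13,000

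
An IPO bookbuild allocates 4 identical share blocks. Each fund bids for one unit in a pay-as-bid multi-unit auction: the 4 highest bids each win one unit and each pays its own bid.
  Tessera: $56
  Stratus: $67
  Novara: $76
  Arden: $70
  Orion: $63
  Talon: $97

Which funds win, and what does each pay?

Bids ranked high→low: 97 (Talon), 76 (Novara), 70 (Arden), 67 (Stratus), 63 (Orion), 56 (Tessera)
The 4 highest are Talon, Novara, Arden, Stratus.
Each winner pays its own bid: Talon $97, Novara $76, Arden $70, Stratus $67.

Talon $97, Novara $76, Arden $70, Stratus $67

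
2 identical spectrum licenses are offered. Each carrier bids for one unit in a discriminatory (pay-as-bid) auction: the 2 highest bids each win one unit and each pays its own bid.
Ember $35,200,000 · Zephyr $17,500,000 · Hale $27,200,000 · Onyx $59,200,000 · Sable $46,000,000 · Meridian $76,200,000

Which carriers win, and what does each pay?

Meridian $76,200,000, Onyx $59,200,000

Ordering the bids: 76,200,000 (Meridian), 59,200,000 (Onyx), 46,000,000 (Sable), 35,200,000 (Ember), …
The 2 highest are Meridian, Onyx.
Each winner pays its own bid: Meridian $76,200,000, Onyx $59,200,000.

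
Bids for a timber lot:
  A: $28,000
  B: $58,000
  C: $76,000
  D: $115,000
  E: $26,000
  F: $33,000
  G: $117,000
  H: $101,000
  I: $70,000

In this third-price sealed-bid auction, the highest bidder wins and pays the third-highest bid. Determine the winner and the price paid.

Bids ranked: 117,000 (G) > 115,000 (D) > 101,000 (H) > 76,000 (C) > 70,000 (I) > 58,000 (B) > …
G is highest; pays the third-highest bid, $101,000.

G pays $101,000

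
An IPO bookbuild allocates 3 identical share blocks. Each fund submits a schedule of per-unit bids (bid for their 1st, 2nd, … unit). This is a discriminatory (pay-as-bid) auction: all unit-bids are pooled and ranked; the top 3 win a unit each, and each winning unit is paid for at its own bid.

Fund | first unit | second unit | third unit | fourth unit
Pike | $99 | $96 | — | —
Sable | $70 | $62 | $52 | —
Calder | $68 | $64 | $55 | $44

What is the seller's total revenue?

Pooled unit-bids ranked (top 3): 99 (Pike-1), 96 (Pike-2), 70 (Sable-1)
Next rejected bid: $68 (not a price — pay-as-bid).
Each winning unit pays its own bid.
Revenue = 99 + 96 + 70 = $265.

Total revenue: $265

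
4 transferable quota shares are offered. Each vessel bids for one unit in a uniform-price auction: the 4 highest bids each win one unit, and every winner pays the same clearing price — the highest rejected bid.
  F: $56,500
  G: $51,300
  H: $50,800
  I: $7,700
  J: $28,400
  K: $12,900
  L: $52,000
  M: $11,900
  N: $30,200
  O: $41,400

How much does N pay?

Ordering the bids: 56,500 (F), 52,000 (L), 51,300 (G), 50,800 (H), 41,400 (O), 30,200 (N), …
The 4 highest are F, L, G, H.
Clearing price = highest rejected bid = $41,400.
N does not win → pays $0.

N pays $0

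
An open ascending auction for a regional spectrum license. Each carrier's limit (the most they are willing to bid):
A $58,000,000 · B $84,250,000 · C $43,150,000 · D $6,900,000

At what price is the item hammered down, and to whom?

Limits in order: 84,250,000 (B) > 58,000,000 (A) > 43,150,000 (C) > 6,900,000 (D)
A is the last rival to drop out, at $58,000,000; B remains and wins at that price.

B wins at $58,000,000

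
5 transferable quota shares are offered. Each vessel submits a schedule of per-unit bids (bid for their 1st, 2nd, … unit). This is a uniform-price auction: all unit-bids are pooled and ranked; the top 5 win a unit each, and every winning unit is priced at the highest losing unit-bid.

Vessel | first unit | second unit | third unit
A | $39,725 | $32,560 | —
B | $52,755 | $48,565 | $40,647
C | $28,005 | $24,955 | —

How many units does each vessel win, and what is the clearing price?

All unit-bids, highest first — top 5: 52,755 (B-1), 48,565 (B-2), 40,647 (B-3), 39,725 (A-1), 32,560 (A-2)
Highest rejected unit-bid = $28,005.
Allocation: A 2, B 3.

A 2, B 3; clearing price $28,005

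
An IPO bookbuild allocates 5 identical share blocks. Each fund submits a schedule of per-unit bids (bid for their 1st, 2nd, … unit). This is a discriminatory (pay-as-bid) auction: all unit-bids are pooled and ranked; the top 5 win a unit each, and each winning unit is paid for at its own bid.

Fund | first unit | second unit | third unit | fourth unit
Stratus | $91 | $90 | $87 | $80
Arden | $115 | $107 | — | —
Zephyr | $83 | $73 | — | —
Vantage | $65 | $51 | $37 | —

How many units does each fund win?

Arden 2, Stratus 3

All unit-bids, highest first — top 5: 115 (Arden-1), 107 (Arden-2), 91 (Stratus-1), 90 (Stratus-2), 87 (Stratus-3)
Next rejected bid: $83 (not a price — pay-as-bid).
Allocation: Arden 2, Stratus 3.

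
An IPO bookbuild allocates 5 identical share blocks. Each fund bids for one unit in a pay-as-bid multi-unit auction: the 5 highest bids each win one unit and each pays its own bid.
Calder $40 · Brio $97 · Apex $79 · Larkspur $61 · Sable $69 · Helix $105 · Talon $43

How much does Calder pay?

Sorting: 105 (Helix), 97 (Brio), 79 (Apex), 69 (Sable), 61 (Larkspur), 43 (Talon), 40 (Calder)
Top 5: Helix, Brio, Apex, Sable, Larkspur.
Calder does not win → $0.

Calder pays $0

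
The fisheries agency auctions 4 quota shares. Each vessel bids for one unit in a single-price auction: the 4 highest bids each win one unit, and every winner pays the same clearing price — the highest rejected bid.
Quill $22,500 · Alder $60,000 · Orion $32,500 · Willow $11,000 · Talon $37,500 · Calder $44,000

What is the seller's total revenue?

Bids ranked high→low: 60,000 (Alder), 44,000 (Calder), 37,500 (Talon), 32,500 (Orion), 22,500 (Quill), 11,000 (Willow)
Winners (4 units): Alder, Calder, Talon, Orion.
First losing bid is Quill's $22,500, which sets the uniform price.
Total revenue = 4 × $22,500 = $90,000.

Total revenue: $90,000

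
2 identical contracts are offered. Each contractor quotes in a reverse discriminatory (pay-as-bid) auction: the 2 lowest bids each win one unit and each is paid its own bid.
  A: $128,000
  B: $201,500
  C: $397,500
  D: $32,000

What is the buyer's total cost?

Total cost: $160,000

Bids ranked low→high: 32,000 (D), 128,000 (A), 201,500 (B), 397,500 (C)
The 2 lowest are D, A.
Total cost = 32,000 + 128,000 = $160,000.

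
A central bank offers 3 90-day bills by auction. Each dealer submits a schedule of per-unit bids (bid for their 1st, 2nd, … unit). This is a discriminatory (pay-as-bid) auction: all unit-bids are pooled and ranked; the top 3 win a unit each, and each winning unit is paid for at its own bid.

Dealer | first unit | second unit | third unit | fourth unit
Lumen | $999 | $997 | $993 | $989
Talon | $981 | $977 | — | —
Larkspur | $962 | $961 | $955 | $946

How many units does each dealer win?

Merging the schedules and taking the best 3: 999 (Lumen-1), 997 (Lumen-2), 993 (Lumen-3)
Next rejected bid: $989 (not a price — pay-as-bid).
Allocation: Lumen 3.

Lumen 3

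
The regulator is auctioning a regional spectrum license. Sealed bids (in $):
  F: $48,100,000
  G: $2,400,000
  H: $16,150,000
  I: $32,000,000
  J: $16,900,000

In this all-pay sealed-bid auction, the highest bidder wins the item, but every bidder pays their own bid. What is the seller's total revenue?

Total revenue: $115,550,000

Bids ranked: 48,100,000 (F) > 32,000,000 (I) > 16,900,000 (J) > 16,150,000 (H) > 2,400,000 (G)
Every bidder forfeits their bid regardless of winning.
Revenue = 48,100,000 + 2,400,000 + 16,150,000 + 32,000,000 + 16,900,000 = $115,550,000.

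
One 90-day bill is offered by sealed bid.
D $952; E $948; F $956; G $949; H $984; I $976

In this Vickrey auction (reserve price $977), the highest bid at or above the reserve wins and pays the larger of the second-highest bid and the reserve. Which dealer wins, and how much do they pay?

H pays $977

Vickrey auction (reserve price $977): the highest bid at or above the reserve wins and pays the larger of the second-highest bid and the reserve.
Bids in order: 984 (H) > 976 (I) > 956 (F) > 952 (D) > 949 (G) > 948 (E)
H has the top bid at or above the reserve ($984).
Second-highest bid $976 is below the reserve $977, so the reserve binds → payment $977.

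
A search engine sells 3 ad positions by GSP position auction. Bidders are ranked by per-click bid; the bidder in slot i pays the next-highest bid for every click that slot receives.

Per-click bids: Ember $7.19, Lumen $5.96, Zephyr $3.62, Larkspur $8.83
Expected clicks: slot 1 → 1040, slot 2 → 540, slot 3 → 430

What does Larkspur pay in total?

Larkspur pays $7477.60

Per-click bids in order: $8.83 (Larkspur) > $7.19 (Ember) > $5.96 (Lumen) > $3.62 (Zephyr)
Larkspur holds slot 1 → pays next bid $7.19 × 1040 clicks = $7477.60.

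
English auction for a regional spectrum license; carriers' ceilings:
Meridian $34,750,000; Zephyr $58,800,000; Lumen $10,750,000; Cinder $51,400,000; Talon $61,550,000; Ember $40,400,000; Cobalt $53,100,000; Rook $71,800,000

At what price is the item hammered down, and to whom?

Limits ranked: 71,800,000 (Rook) > 61,550,000 (Talon) > 58,800,000 (Zephyr) > 53,100,000 (Cobalt) > 51,400,000 (Cinder) > 40,400,000 (Ember) > …
Bidding ends when Talon exits at $61,550,000; Rook takes it.

Rook wins at $61,550,000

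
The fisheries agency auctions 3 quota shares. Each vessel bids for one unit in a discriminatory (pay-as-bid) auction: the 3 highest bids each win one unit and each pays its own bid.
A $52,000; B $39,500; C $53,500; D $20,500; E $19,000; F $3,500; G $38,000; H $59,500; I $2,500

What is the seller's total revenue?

Total revenue: $165,000

Bids ranked high→low: 59,500 (H), 53,500 (C), 52,000 (A), 39,500 (B), 38,000 (G), …
Winners (3 units): H, C, A.
Total revenue = 59,500 + 53,500 + 52,000 = $165,000.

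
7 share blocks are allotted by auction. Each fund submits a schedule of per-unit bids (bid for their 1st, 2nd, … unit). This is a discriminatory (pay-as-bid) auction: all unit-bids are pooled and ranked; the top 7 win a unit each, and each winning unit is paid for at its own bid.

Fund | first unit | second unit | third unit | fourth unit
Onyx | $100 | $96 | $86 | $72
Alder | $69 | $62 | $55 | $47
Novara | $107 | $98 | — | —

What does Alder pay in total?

Merging the schedules and taking the best 7: 107 (Novara-1), 100 (Onyx-1), 98 (Novara-2), 96 (Onyx-2), 86 (Onyx-3), 72 (Onyx-4), 69 (Alder-1)
Next rejected bid: $62 (not a price — pay-as-bid).
Alder's winning unit-bids: 69 = $69.

Alder pays $69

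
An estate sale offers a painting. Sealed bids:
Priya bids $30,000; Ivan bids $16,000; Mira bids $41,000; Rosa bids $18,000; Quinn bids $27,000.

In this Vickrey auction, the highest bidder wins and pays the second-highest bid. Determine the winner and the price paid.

Vickrey auction: the highest bidder wins and pays the second-highest bid.
Sorting bids: 41,000 (Mira) > 30,000 (Priya) > 27,000 (Quinn) > 18,000 (Rosa) > 16,000 (Ivan)
Mira is highest; pays the second-highest bid, $30,000.

Mira pays $30,000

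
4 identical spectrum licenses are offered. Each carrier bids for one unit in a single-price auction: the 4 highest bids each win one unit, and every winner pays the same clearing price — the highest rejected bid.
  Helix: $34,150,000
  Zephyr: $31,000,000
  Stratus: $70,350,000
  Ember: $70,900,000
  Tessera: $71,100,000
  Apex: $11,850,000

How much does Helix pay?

Helix pays $31,000,000

Sorting: 71,100,000 (Tessera), 70,900,000 (Ember), 70,350,000 (Stratus), 34,150,000 (Helix), 31,000,000 (Zephyr), 11,850,000 (Apex)
The 4 highest are Tessera, Ember, Stratus, Helix.
Highest unsuccessful bid: $31,000,000 → clearing price.
Helix wins → pays $31,000,000.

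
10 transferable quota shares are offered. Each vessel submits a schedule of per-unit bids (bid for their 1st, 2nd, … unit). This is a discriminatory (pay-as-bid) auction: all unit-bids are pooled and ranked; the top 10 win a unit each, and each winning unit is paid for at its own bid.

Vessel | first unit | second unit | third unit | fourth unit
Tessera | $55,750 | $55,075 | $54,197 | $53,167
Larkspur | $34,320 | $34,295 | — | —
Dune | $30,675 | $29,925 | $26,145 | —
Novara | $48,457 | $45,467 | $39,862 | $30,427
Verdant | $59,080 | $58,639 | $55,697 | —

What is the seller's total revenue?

Pooled unit-bids ranked (top 10): 59,080 (Verdant-1), 58,639 (Verdant-2), 55,750 (Tessera-1), 55,697 (Verdant-3), 55,075 (Tessera-2), 54,197 (Tessera-3), 53,167 (Tessera-4), 48,457 (Novara-1), 45,467 (Novara-2), 39,862 (Novara-3)
Next rejected bid: $34,320 (not a price — pay-as-bid).
Each winning unit pays its own bid.
Revenue = 59,080 + 58,639 + 55,750 + 55,697 + 55,075 + 54,197 + 53,167 + 48,457 + 45,467 + 39,862 = $525,391.

Total revenue: $525,391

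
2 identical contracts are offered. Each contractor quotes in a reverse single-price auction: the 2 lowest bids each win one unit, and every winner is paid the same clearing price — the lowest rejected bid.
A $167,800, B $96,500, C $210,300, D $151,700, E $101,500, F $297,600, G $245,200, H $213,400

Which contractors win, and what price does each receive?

B, E; each is paid $151,700

Sorting: 96,500 (B), 101,500 (E), 151,700 (D), 167,800 (A), …
Lowest 2: B, E.
First losing bid is D's $151,700, which sets the uniform price.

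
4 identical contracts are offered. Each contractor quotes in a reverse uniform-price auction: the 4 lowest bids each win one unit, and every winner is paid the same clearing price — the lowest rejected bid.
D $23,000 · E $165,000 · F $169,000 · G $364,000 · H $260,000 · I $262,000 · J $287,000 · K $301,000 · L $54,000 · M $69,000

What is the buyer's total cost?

Bids ranked low→high: 23,000 (D), 54,000 (L), 69,000 (M), 165,000 (E), 169,000 (F), 260,000 (H), …
The 4 lowest are D, L, M, E.
First losing bid is F's $169,000, which sets the uniform price.
Total cost = 4 × $169,000 = $676,000.

Total cost: $676,000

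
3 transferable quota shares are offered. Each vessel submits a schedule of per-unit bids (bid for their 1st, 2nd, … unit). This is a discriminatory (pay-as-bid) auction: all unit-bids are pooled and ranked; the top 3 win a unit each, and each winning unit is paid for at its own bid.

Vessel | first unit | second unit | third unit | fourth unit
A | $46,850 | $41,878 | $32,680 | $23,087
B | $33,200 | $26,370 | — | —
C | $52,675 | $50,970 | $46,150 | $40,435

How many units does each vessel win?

A 1, C 2

Merging the schedules and taking the best 3: 52,675 (C-1), 50,970 (C-2), 46,850 (A-1)
Next rejected bid: $46,150 (not a price — pay-as-bid).
Allocation: A 1, C 2.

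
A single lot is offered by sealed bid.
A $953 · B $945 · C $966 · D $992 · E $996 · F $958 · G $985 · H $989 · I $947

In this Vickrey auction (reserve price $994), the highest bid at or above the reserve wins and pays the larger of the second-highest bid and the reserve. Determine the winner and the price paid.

E pays $994

Bids in order: 996 (E) > 992 (D) > 989 (H) > 985 (G) > 966 (C) > 958 (F) > …
E has the top bid at or above the reserve ($996).
max(second-highest $992, reserve $994) = $994.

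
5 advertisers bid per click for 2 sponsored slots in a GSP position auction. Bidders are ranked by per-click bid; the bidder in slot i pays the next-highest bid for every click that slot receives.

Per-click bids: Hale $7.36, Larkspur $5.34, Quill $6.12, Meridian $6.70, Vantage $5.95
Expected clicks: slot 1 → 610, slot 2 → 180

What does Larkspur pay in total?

Larkspur pays $0.00

Ranked by bid: $7.36 (Hale) > $6.70 (Meridian) > $6.12 (Quill) > …
Larkspur ranks below slot 2 → no slot, pays nothing.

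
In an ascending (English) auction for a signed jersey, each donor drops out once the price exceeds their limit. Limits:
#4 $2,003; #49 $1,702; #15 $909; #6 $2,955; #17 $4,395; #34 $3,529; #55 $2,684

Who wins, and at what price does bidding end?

#17 wins at $3,529

Open ascending-bid auction: the price rises until one bidder remains; the winner pays the price at which the last rival dropped out.
Sorting limits: 4,395 (#17) > 3,529 (#34) > 2,955 (#6) > 2,684 (#55) > 2,003 (#4) > 1,702 (#49) > …
Bidding ends when #34 exits at $3,529; #17 takes it.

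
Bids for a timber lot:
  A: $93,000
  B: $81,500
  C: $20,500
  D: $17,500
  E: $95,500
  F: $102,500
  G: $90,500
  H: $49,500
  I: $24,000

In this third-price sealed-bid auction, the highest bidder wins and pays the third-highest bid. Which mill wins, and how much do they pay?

Rule: the highest bidder wins and pays the third-highest bid.
Bids ranked: 102,500 (F) > 95,500 (E) > 93,000 (A) > 90,500 (G) > 81,500 (B) > 49,500 (H) > …
F is highest; pays the third-highest bid, $93,000.

F pays $93,000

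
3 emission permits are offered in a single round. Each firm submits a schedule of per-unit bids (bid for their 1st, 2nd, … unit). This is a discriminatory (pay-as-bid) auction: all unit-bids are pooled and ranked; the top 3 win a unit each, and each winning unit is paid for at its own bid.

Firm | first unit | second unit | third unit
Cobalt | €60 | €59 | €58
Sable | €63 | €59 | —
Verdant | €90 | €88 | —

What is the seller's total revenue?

All unit-bids, highest first — top 3: 90 (Verdant-1), 88 (Verdant-2), 63 (Sable-1)
Next rejected bid: €60 (not a price — pay-as-bid).
Each winning unit pays its own bid.
Revenue = 90 + 88 + 63 = €241.

Total revenue: €241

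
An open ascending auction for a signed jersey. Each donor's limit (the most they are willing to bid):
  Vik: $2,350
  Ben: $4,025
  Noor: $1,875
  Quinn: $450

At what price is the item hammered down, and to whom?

Ben wins at $2,350

Limits in order: 4,025 (Ben) > 2,350 (Vik) > 1,875 (Noor) > 450 (Quinn)
Once the price passes $2,350, only Ben is left; the hammer falls at Vik's limit of $2,350.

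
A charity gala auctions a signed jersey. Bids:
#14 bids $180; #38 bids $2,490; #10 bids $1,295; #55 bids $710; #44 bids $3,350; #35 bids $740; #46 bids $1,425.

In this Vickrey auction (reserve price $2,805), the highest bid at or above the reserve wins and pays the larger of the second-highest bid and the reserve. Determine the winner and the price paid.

#44 pays $2,805

Sorting bids: 3,350 (#44) > 2,490 (#38) > 1,425 (#46) > 1,295 (#10) > 740 (#35) > 710 (#55) > …
Highest eligible bid: #44 at $3,350.
max(second-highest $2,490, reserve $2,805) = $2,805.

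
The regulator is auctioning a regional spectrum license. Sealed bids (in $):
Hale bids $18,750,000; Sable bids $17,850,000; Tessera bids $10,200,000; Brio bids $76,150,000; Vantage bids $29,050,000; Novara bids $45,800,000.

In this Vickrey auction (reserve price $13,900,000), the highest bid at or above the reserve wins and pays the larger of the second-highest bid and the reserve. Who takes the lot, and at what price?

Brio pays $45,800,000

Vickrey auction (reserve price $13,900,000): the highest bid at or above the reserve wins and pays the larger of the second-highest bid and the reserve.
Bids ranked: 76,150,000 (Brio) > 45,800,000 (Novara) > 29,050,000 (Vantage) > 18,750,000 (Hale) > 17,850,000 (Sable) > 10,200,000 (Tessera)
Brio has the top bid at or above the reserve ($76,150,000).
Second-highest bid $45,800,000 exceeds the reserve $13,900,000 → payment $45,800,000.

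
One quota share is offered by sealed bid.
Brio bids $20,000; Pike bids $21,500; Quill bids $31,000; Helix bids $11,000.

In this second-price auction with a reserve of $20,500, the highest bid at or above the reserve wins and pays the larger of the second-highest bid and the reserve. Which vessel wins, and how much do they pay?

Quill pays $21,500

Bids ranked: 31,000 (Quill) > 21,500 (Pike) > 20,000 (Brio) > 11,000 (Helix)
Quill has the top bid at or above the reserve ($31,000).
Second-highest bid $21,500 exceeds the reserve $20,500 → payment $21,500.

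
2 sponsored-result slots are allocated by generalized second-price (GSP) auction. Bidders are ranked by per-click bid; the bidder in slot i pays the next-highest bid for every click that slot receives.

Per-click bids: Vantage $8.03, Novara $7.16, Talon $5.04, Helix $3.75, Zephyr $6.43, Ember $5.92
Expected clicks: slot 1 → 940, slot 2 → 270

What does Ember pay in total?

Ember pays $0.00

Sorting advertisers: $8.03 (Vantage) > $7.16 (Novara) > $6.43 (Zephyr) > …
Ember ranks below slot 2 → no slot, pays nothing.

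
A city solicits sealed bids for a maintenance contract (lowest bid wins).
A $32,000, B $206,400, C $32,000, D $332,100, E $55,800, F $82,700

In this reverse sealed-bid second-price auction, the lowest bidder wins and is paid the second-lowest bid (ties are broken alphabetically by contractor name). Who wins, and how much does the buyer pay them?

A is paid $32,000

Reverse sealed-bid second-price auction: the lowest bidder wins and is paid the second-lowest bid.
Bids ranked: 32,000 (A) < 32,000 (C) < 55,800 (E) < 82,700 (F) < 206,400 (B) < 332,100 (D)
Tie at $32,000 → A wins by tie-break.
A is lowest; is paid the second-lowest bid, $32,000.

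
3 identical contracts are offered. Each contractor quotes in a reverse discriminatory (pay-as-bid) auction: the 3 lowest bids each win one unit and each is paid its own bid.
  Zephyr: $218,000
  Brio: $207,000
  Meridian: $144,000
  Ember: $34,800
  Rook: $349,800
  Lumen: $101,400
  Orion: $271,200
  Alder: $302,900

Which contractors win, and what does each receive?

Bids ranked low→high: 34,800 (Ember), 101,400 (Lumen), 144,000 (Meridian), 207,000 (Brio), 218,000 (Zephyr), …
Winners (3 units): Ember, Lumen, Meridian.
Each winner is paid its own bid: Ember $34,800, Lumen $101,400, Meridian $144,000.

Ember $34,800, Lumen $101,400, Meridian $144,000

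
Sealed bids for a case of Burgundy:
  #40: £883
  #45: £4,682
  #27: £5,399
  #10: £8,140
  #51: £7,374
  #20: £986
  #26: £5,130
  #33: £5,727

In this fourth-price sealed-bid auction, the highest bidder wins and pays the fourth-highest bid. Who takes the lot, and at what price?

Rule: the highest bidder wins and pays the fourth-highest bid.
Bids ranked: 8,140 (#10) > 7,374 (#51) > 5,727 (#33) > 5,399 (#27) > 5,130 (#26) > 4,682 (#45) > …
#10 wins; payment is bid #4 in the ranking = £5,399.

#10 pays £5,399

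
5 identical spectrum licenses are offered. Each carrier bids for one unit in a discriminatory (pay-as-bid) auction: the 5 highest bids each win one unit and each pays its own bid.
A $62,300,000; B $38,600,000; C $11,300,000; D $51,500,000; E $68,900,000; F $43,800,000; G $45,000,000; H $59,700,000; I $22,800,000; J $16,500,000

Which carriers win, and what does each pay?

E $68,900,000, A $62,300,000, H $59,700,000, D $51,500,000, G $45,000,000

Bids ranked high→low: 68,900,000 (E), 62,300,000 (A), 59,700,000 (H), 51,500,000 (D), 45,000,000 (G), 43,800,000 (F), 38,600,000 (B), …
The 5 highest are E, A, H, D, G.
Each winner pays its own bid: E $68,900,000, A $62,300,000, H $59,700,000, D $51,500,000, G $45,000,000.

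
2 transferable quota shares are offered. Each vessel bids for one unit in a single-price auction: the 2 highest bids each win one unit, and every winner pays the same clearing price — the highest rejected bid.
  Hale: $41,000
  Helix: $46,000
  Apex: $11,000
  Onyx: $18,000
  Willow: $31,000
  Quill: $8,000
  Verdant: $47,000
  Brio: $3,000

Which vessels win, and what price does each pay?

Verdant, Helix; each pays $41,000

Ordering the bids: 47,000 (Verdant), 46,000 (Helix), 41,000 (Hale), 31,000 (Willow), …
Top 2: Verdant, Helix.
Clearing price = highest rejected bid = $41,000.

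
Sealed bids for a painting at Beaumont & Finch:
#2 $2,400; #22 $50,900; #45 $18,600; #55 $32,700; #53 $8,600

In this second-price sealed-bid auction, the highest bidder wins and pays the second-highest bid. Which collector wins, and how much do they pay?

#22 pays $32,700

Second-price sealed-bid auction: the highest bidder wins and pays the second-highest bid.
Sorting bids: 50,900 (#22) > 32,700 (#55) > 18,600 (#45) > 8,600 (#53) > 2,400 (#2)
Second-price: #22 pays #55's bid of $32,700.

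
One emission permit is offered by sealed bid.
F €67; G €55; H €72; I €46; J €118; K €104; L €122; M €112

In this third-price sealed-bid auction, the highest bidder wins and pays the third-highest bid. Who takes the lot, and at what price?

L pays €112

Third-price sealed-bid auction: the highest bidder wins and pays the third-highest bid.
Bids ranked: 122 (L) > 118 (J) > 112 (M) > 104 (K) > 72 (H) > 67 (F) > …
L wins; payment is bid #3 in the ranking = €112.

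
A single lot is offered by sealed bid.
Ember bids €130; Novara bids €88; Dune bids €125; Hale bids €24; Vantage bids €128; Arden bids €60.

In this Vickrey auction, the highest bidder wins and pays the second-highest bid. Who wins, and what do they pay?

Ember pays €128

Sorting bids: 130 (Ember) > 128 (Vantage) > 125 (Dune) > 88 (Novara) > 60 (Arden) > 24 (Hale)
Ember wins with the highest bid; price is set by the runner-up at €128.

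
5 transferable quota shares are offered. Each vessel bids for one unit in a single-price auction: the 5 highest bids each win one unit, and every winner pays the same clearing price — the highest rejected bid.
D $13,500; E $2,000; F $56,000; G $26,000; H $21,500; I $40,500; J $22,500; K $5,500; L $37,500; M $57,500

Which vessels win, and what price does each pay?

Sorting: 57,500 (M), 56,000 (F), 40,500 (I), 37,500 (L), 26,000 (G), 22,500 (J), 21,500 (H), …
Top 5: M, F, I, L, G.
Clearing price = highest rejected bid = $22,500.

M, F, I, L, G; each pays $22,500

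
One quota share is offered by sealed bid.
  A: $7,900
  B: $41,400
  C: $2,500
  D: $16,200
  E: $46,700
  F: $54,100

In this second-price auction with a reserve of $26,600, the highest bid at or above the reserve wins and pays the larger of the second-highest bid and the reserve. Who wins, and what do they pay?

F pays $46,700

Bids in order: 54,100 (F) > 46,700 (E) > 41,400 (B) > 16,200 (D) > 7,900 (A) > 2,500 (C)
Highest eligible bid: F at $54,100.
Second-highest bid $46,700 exceeds the reserve $26,600 → payment $46,700.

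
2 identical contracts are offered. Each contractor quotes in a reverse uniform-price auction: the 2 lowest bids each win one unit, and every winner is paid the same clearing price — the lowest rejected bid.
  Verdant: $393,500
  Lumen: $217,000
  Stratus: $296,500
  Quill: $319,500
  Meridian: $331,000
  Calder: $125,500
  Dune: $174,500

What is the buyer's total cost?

Total cost: $434,000

Bids ranked low→high: 125,500 (Calder), 174,500 (Dune), 217,000 (Lumen), 296,500 (Stratus), …
Lowest 2: Calder, Dune.
Lowest unsuccessful bid: $217,000 → clearing price.
Total cost = 2 × $217,000 = $434,000.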